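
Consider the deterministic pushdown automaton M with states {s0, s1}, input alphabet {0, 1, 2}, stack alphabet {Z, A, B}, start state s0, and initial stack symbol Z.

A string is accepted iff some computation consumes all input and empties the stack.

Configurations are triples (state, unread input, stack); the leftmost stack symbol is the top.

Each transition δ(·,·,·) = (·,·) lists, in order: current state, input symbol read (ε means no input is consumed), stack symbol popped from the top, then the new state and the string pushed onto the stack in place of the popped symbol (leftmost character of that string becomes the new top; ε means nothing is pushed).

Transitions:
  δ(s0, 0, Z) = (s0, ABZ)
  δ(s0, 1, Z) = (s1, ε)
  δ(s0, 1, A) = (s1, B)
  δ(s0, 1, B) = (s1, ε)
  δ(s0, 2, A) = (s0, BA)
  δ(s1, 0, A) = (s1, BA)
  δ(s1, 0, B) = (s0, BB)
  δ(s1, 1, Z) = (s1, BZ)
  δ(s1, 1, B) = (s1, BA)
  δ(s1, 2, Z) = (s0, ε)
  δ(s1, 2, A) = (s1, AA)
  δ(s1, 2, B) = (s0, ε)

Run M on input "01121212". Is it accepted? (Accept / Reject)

(s0, 01121212, Z)
  read 0, top Z: go to s0, push ABZ → (s0, 1121212, ABZ)
  read 1, top A: go to s1, push B → (s1, 121212, BBZ)
  read 1, top B: go to s1, push BA → (s1, 21212, BABZ)
  read 2, top B: go to s0, push ε → (s0, 1212, ABZ)
  read 1, top A: go to s1, push B → (s1, 212, BBZ)
  read 2, top B: go to s0, push ε → (s0, 12, BZ)
  read 1, top B: go to s1, push ε → (s1, 2, Z)
  read 2, top Z: go to s0, push ε → (s0, ε, ε)
All input consumed and the stack is empty.

Accept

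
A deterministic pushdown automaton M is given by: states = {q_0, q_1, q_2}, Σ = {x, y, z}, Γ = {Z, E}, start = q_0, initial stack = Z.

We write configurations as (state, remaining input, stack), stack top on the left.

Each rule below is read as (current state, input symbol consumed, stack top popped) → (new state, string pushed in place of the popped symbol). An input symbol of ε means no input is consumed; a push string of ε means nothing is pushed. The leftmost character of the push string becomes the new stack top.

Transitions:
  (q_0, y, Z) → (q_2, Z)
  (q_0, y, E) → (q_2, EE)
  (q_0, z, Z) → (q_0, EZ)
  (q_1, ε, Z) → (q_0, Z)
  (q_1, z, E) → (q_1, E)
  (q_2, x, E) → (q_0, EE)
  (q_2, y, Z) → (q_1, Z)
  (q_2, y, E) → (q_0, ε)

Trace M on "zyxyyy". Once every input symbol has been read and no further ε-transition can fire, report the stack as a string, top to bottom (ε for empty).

(q_0, zyxyyy, Z) ⊢ (q_0, yxyyy, EZ) ⊢ (q_2, xyyy, EEZ) ⊢ (q_0, yyy, EEEZ) ⊢ (q_2, yy, EEEEZ) ⊢ (q_0, y, EEEZ) ⊢ (q_2, ε, EEEEZ)
All input consumed in state q_2 with stack EEEEZ.

EEEEZ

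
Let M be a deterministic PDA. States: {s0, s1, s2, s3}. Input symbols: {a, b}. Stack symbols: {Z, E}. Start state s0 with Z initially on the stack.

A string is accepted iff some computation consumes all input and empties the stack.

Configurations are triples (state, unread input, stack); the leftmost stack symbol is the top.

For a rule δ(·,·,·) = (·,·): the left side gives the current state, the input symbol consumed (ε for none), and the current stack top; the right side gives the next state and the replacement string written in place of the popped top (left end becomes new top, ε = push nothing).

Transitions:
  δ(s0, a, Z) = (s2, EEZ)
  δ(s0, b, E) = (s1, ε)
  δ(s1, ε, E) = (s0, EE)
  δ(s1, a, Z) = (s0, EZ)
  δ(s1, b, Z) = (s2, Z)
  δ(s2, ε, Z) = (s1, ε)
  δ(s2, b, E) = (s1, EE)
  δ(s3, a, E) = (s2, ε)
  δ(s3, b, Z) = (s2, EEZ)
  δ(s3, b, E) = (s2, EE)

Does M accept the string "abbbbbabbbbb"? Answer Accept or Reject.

Reject

(s0, abbbbbabbbbb, Z)
  read a, top Z: go to s2, push EEZ → (s2, bbbbbabbbbb, EEZ)
  read b, top E: go to s1, push EE → (s1, bbbbabbbbb, EEEZ)
  ε-move, top E: go to s0, push EE → (s0, bbbbabbbbb, EEEEZ)
  read b, top E: go to s1, push ε → (s1, bbbabbbbb, EEEZ)
  ε-move, top E: go to s0, push EE → (s0, bbbabbbbb, EEEEZ)
  read b, top E: go to s1, push ε → (s1, bbabbbbb, EEEZ)
  ε-move, top E: go to s0, push EE → (s0, bbabbbbb, EEEEZ)
  read b, top E: go to s1, push ε → (s1, babbbbb, EEEZ)
  ε-move, top E: go to s0, push EE → (s0, babbbbb, EEEEZ)
  read b, top E: go to s1, push ε → (s1, abbbbb, EEEZ)
  ε-move, top E: go to s0, push EE → (s0, abbbbb, EEEEZ)
No transition applies at (s0, abbbbb, EEEEZ); input not fully consumed.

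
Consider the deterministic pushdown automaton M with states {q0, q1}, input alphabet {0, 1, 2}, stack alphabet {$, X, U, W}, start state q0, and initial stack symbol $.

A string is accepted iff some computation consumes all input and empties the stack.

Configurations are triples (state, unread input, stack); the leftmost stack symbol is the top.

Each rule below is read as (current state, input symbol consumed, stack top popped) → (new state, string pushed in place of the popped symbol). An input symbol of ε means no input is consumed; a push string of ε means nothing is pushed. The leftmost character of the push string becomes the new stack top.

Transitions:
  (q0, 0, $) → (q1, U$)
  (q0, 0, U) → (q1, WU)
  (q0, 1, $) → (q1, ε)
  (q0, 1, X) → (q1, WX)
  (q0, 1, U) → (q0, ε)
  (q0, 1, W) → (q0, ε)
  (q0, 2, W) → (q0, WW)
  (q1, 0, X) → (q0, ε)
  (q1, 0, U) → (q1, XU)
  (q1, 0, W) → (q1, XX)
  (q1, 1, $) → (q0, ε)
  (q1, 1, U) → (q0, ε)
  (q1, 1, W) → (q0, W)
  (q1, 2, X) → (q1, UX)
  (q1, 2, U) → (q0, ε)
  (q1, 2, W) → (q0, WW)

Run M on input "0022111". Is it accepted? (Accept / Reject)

(q0, 0022111, $)
  read 0, top $: go to q1, push U$ → (q1, 022111, U$)
  read 0, top U: go to q1, push XU → (q1, 22111, XU$)
  read 2, top X: go to q1, push UX → (q1, 2111, UXU$)
  read 2, top U: go to q0, push ε → (q0, 111, XU$)
  read 1, top X: go to q1, push WX → (q1, 11, WXU$)
  read 1, top W: go to q0, push W → (q0, 1, WXU$)
  read 1, top W: go to q0, push ε → (q0, ε, XU$)
All input consumed; stack is XU$, not empty, and no further ε-move applies.

Reject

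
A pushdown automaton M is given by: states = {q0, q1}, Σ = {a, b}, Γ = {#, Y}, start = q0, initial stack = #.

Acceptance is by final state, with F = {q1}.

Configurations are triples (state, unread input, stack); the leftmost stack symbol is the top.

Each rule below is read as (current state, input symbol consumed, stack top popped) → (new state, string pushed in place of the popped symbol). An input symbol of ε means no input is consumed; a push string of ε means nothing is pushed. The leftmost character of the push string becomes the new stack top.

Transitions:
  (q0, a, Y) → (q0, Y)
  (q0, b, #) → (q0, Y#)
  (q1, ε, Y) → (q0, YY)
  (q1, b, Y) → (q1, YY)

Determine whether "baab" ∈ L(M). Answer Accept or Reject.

Reject

No computation consumes all input and reaches a final state.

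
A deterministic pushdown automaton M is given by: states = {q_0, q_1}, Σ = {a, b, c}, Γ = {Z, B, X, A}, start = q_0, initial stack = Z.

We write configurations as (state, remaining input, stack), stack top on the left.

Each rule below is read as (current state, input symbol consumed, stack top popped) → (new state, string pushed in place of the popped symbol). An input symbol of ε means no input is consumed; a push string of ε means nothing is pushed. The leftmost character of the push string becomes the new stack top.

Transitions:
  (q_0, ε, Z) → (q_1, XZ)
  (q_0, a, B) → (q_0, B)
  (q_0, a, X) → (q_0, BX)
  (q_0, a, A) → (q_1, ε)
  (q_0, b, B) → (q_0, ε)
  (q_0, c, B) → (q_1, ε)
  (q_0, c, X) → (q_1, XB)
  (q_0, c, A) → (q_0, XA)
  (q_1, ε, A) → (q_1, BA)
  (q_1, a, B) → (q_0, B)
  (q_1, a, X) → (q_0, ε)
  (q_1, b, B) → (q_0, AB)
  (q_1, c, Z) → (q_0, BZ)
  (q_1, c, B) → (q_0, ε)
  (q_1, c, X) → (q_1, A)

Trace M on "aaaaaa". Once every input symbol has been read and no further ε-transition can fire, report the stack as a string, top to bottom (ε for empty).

XZ

(q_0, aaaaaa, Z)
  ε-move, top Z: go to q_1, push XZ → (q_1, aaaaaa, XZ)
  read a, top X: go to q_0, push ε → (q_0, aaaaa, Z)
  ε-move, top Z: go to q_1, push XZ → (q_1, aaaaa, XZ)
  read a, top X: go to q_0, push ε → (q_0, aaaa, Z)
  ε-move, top Z: go to q_1, push XZ → (q_1, aaaa, XZ)
  read a, top X: go to q_0, push ε → (q_0, aaa, Z)
  ε-move, top Z: go to q_1, push XZ → (q_1, aaa, XZ)
  read a, top X: go to q_0, push ε → (q_0, aa, Z)
  ε-move, top Z: go to q_1, push XZ → (q_1, aa, XZ)
  read a, top X: go to q_0, push ε → (q_0, a, Z)
  ε-move, top Z: go to q_1, push XZ → (q_1, a, XZ)
  read a, top X: go to q_0, push ε → (q_0, ε, Z)
  ε-move, top Z: go to q_1, push XZ → (q_1, ε, XZ)
All input consumed in state q_1 with stack XZ.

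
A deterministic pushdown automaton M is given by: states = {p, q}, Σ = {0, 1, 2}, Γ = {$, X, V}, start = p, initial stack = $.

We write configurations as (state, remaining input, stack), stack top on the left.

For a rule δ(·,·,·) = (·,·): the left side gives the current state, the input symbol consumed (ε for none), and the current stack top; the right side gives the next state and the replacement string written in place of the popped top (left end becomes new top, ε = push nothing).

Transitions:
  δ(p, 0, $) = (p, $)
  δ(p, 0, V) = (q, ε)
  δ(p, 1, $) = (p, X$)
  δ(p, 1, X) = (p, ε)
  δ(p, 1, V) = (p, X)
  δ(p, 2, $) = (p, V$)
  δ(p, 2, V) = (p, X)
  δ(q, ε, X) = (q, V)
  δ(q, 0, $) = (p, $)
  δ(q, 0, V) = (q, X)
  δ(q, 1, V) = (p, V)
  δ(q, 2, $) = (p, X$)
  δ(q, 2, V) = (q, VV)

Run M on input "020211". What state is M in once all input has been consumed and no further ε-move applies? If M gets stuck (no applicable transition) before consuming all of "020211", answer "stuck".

p

(p, 020211, $)
  read 0, top $: go to p, push $ → (p, 20211, $)
  read 2, top $: go to p, push V$ → (p, 0211, V$)
  read 0, top V: go to q, push ε → (q, 211, $)
  read 2, top $: go to p, push X$ → (p, 11, X$)
  read 1, top X: go to p, push ε → (p, 1, $)
  read 1, top $: go to p, push X$ → (p, ε, X$)
All input consumed; M is in state p.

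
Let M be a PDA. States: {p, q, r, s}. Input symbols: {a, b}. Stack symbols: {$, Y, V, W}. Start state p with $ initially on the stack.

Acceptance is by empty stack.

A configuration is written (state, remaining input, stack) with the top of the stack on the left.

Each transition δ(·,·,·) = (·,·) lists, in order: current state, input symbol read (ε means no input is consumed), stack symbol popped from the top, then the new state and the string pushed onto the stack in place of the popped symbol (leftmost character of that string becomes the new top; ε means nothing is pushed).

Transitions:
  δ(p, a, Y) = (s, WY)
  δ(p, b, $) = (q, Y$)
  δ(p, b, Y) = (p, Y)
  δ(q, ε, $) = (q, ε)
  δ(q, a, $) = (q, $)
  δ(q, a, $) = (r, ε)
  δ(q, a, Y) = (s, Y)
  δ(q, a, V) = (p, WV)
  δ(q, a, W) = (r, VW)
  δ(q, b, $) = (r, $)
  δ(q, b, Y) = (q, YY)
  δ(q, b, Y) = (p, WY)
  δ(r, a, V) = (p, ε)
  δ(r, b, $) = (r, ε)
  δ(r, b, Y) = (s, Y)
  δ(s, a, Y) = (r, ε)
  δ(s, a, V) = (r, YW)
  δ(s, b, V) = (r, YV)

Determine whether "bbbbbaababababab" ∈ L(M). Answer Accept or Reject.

Accept

One accepting computation: (p, bbbbbaababababab, $) ⊢ (q, bbbbaababababab, Y$) ⊢ (q, bbbaababababab, YY$) ⊢ (q, bbaababababab, YYY$) ⊢ (q, baababababab, YYYY$) ⊢ (q, aababababab, YYYYY$) ⊢ (s, ababababab, YYYYY$) ⊢ (r, babababab, YYYY$) ⊢ (s, abababab, YYYY$) ⊢ (r, bababab, YYY$) ⊢ (s, ababab, YYY$) ⊢ (r, babab, YY$) ⊢ (s, abab, YY$) ⊢ (r, bab, Y$) ⊢ (s, ab, Y$) ⊢ (r, b, $) ⊢ (r, ε, ε)
All input consumed and the stack is empty.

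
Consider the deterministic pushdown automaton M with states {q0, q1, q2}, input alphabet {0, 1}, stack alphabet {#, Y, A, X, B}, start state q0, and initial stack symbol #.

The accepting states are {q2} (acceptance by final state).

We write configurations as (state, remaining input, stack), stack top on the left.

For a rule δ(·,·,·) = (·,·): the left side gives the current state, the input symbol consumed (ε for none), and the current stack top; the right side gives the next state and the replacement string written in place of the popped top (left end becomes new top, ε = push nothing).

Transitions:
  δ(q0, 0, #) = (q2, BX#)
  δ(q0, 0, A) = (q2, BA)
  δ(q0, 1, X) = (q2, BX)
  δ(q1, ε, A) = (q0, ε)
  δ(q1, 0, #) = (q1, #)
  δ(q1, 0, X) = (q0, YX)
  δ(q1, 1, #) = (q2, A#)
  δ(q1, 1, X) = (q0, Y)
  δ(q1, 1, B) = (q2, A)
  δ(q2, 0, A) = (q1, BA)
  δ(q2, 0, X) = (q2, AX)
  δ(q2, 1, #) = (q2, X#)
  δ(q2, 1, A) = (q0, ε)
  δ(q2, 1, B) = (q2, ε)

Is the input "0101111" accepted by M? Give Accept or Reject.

(q0, 0101111, #) ⊢ (q2, 101111, BX#) ⊢ (q2, 01111, X#) ⊢ (q2, 1111, AX#) ⊢ (q0, 111, X#) ⊢ (q2, 11, BX#) ⊢ (q2, 1, X#)
No transition applies at (q2, 1, X#); input not fully consumed.

Reject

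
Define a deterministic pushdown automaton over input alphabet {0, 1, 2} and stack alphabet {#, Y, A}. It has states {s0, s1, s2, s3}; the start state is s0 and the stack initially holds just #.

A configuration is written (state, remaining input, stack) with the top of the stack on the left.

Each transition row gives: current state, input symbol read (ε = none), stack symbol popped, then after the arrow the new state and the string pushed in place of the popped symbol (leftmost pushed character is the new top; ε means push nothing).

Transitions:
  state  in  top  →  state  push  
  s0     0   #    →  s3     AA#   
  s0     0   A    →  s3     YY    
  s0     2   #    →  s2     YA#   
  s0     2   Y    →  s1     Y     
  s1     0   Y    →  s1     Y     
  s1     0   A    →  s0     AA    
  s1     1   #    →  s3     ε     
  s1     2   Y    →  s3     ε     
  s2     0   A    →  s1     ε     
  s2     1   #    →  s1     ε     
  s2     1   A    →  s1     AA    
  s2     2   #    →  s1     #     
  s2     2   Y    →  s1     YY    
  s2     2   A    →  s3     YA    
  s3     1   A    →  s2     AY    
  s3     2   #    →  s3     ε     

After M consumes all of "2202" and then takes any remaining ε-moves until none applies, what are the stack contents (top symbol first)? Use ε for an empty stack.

(s0, 2202, #)
  read 2, top #: go to s2, push YA# → (s2, 202, YA#)
  read 2, top Y: go to s1, push YY → (s1, 02, YYA#)
  read 0, top Y: go to s1, push Y → (s1, 2, YYA#)
  read 2, top Y: go to s3, push ε → (s3, ε, YA#)
All input consumed in state s3 with stack YA#.

YA#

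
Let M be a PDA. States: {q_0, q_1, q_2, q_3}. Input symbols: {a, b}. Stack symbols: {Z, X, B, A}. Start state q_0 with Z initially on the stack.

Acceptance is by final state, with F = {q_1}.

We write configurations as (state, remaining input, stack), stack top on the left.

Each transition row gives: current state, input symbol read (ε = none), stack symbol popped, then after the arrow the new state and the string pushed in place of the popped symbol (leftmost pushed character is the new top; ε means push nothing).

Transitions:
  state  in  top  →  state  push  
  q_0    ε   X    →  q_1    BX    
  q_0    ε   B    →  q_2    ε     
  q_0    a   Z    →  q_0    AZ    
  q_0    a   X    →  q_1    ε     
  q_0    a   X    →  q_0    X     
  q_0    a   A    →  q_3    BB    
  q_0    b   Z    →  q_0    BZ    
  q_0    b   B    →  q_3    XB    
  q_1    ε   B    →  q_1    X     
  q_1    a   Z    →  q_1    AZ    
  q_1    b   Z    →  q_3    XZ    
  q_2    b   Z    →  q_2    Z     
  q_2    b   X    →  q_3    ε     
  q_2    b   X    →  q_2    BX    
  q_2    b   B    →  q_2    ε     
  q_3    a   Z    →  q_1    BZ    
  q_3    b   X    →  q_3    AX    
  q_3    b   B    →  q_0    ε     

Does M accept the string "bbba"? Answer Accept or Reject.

No computation consumes all input and reaches a final state.

Reject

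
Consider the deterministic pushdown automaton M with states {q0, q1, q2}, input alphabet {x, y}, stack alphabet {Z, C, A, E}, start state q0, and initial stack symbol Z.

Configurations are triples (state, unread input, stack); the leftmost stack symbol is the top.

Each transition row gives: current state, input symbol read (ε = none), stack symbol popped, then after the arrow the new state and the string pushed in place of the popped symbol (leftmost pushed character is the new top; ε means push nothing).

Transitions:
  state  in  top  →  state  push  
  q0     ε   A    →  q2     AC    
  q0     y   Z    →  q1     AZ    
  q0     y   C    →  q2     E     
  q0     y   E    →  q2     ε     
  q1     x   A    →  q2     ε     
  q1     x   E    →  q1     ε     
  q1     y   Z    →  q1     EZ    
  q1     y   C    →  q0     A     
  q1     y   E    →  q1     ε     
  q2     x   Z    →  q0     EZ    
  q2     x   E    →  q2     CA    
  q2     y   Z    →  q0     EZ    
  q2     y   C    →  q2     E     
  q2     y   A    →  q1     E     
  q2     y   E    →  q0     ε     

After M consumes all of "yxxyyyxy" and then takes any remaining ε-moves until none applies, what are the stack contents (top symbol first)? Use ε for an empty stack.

Z

(q0, yxxyyyxy, Z)
  read y, top Z: go to q1, push AZ → (q1, xxyyyxy, AZ)
  read x, top A: go to q2, push ε → (q2, xyyyxy, Z)
  read x, top Z: go to q0, push EZ → (q0, yyyxy, EZ)
  read y, top E: go to q2, push ε → (q2, yyxy, Z)
  read y, top Z: go to q0, push EZ → (q0, yxy, EZ)
  read y, top E: go to q2, push ε → (q2, xy, Z)
  read x, top Z: go to q0, push EZ → (q0, y, EZ)
  read y, top E: go to q2, push ε → (q2, ε, Z)
All input consumed in state q2 with stack Z.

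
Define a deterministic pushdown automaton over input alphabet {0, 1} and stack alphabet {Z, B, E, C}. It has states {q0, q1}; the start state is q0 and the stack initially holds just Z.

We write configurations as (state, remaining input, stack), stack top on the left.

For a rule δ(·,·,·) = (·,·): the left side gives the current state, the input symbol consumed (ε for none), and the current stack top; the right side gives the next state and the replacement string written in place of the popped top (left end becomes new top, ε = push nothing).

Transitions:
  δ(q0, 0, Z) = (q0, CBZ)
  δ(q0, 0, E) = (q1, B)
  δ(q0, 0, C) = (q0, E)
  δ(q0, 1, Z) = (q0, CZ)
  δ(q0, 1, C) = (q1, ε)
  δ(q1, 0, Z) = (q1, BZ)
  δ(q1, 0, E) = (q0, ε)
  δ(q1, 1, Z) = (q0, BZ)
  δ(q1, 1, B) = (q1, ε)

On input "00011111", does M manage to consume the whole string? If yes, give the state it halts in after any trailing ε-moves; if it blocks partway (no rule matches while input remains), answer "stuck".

(q0, 00011111, Z) ⊢ (q0, 0011111, CBZ) ⊢ (q0, 011111, EBZ) ⊢ (q1, 11111, BBZ) ⊢ (q1, 1111, BZ) ⊢ (q1, 111, Z) ⊢ (q0, 11, BZ)
No transition for (q0, 1, top B); M blocks with input 11 remaining.

stuck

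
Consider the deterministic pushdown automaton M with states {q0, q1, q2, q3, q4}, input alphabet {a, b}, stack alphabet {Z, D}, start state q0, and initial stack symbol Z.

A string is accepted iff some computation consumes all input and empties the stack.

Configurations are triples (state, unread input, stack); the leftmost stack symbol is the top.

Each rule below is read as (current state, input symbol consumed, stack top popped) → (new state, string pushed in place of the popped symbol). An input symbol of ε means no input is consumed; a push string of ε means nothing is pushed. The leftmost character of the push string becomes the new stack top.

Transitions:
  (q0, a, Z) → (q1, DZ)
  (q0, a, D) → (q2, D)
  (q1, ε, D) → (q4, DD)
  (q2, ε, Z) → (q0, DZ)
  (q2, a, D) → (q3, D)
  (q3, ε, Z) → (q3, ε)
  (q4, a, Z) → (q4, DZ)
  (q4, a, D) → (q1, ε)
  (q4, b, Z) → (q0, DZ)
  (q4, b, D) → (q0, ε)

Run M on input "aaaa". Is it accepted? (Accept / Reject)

(q0, aaaa, Z)
  read a, top Z: go to q1, push DZ → (q1, aaa, DZ)
  ε-move, top D: go to q4, push DD → (q4, aaa, DDZ)
  read a, top D: go to q1, push ε → (q1, aa, DZ)
  ε-move, top D: go to q4, push DD → (q4, aa, DDZ)
  read a, top D: go to q1, push ε → (q1, a, DZ)
  ε-move, top D: go to q4, push DD → (q4, a, DDZ)
  read a, top D: go to q1, push ε → (q1, ε, DZ)
  ε-move, top D: go to q4, push DD → (q4, ε, DDZ)
All input consumed; stack is DDZ, not empty, and no further ε-move applies.

Reject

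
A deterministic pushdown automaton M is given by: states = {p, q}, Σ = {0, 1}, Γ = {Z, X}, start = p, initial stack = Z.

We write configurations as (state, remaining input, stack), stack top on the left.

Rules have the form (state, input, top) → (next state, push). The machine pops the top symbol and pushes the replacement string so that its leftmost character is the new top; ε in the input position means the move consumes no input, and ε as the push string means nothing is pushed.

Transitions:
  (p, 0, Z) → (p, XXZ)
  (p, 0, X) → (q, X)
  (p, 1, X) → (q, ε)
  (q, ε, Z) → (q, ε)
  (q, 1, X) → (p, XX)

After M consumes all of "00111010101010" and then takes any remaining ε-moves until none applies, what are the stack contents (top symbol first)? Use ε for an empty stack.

(p, 00111010101010, Z)
  read 0, top Z: go to p, push XXZ → (p, 0111010101010, XXZ)
  read 0, top X: go to q, push X → (q, 111010101010, XXZ)
  read 1, top X: go to p, push XX → (p, 11010101010, XXXZ)
  read 1, top X: go to q, push ε → (q, 1010101010, XXZ)
  read 1, top X: go to p, push XX → (p, 010101010, XXXZ)
  read 0, top X: go to q, push X → (q, 10101010, XXXZ)
  read 1, top X: go to p, push XX → (p, 0101010, XXXXZ)
  read 0, top X: go to q, push X → (q, 101010, XXXXZ)
  read 1, top X: go to p, push XX → (p, 01010, XXXXXZ)
  read 0, top X: go to q, push X → (q, 1010, XXXXXZ)
  read 1, top X: go to p, push XX → (p, 010, XXXXXXZ)
  read 0, top X: go to q, push X → (q, 10, XXXXXXZ)
  read 1, top X: go to p, push XX → (p, 0, XXXXXXXZ)
  read 0, top X: go to q, push X → (q, ε, XXXXXXXZ)
All input consumed in state q with stack XXXXXXXZ.

XXXXXXXZ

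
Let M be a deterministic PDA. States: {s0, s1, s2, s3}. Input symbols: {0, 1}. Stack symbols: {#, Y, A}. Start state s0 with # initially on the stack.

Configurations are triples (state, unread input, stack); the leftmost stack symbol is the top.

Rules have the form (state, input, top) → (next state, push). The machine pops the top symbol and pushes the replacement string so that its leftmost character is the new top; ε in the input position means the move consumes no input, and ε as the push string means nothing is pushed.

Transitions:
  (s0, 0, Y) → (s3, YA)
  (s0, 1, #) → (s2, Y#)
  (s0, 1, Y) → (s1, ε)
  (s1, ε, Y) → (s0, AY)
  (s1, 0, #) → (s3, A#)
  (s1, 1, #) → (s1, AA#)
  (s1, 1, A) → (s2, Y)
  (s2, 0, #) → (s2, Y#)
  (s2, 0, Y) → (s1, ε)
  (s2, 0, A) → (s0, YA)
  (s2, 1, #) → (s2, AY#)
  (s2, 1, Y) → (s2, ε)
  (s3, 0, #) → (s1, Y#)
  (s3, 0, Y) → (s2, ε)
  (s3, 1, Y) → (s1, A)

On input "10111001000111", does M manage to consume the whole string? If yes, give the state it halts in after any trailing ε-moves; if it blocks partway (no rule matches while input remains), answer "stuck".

stuck

(s0, 10111001000111, #)
  read 1, top #: go to s2, push Y# → (s2, 0111001000111, Y#)
  read 0, top Y: go to s1, push ε → (s1, 111001000111, #)
  read 1, top #: go to s1, push AA# → (s1, 11001000111, AA#)
  read 1, top A: go to s2, push Y → (s2, 1001000111, YA#)
  read 1, top Y: go to s2, push ε → (s2, 001000111, A#)
  read 0, top A: go to s0, push YA → (s0, 01000111, YA#)
  read 0, top Y: go to s3, push YA → (s3, 1000111, YAA#)
  read 1, top Y: go to s1, push A → (s1, 000111, AAA#)
No transition for (s1, 0, top A); M blocks with input 000111 remaining.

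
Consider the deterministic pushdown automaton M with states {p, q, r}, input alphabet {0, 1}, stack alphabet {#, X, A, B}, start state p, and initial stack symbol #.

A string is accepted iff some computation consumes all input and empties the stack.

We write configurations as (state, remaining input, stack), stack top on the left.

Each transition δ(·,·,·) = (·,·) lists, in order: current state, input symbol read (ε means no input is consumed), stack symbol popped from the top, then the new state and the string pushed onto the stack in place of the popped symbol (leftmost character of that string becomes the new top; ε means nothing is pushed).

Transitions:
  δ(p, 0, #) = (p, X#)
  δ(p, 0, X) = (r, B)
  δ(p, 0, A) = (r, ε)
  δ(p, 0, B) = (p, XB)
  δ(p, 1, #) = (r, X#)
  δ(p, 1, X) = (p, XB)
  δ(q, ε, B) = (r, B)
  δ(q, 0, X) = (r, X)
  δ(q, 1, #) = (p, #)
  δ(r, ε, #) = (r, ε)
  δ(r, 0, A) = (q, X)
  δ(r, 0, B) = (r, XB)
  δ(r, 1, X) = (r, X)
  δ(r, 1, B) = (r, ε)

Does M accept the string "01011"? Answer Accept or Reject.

Accept

(p, 01011, #)
  read 0, top #: go to p, push X# → (p, 1011, X#)
  read 1, top X: go to p, push XB → (p, 011, XB#)
  read 0, top X: go to r, push B → (r, 11, BB#)
  read 1, top B: go to r, push ε → (r, 1, B#)
  read 1, top B: go to r, push ε → (r, ε, #)
  ε-move, top #: go to r, push ε → (r, ε, ε)
All input consumed and the stack is empty.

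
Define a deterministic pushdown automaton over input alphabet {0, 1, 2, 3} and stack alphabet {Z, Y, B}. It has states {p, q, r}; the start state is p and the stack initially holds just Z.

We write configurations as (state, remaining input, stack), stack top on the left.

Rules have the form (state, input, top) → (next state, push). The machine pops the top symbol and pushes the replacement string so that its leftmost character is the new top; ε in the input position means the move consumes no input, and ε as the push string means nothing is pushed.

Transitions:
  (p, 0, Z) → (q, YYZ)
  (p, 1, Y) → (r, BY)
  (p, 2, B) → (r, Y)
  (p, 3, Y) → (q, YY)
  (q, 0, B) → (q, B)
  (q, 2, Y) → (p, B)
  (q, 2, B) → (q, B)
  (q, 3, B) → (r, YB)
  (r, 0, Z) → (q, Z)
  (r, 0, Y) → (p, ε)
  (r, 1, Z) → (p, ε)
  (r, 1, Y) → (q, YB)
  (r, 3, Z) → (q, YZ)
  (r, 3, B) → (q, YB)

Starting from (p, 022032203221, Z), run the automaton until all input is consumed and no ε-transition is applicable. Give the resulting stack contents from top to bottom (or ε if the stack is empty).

(p, 022032203221, Z)
  read 0, top Z: go to q, push YYZ → (q, 22032203221, YYZ)
  read 2, top Y: go to p, push B → (p, 2032203221, BYZ)
  read 2, top B: go to r, push Y → (r, 032203221, YYZ)
  read 0, top Y: go to p, push ε → (p, 32203221, YZ)
  read 3, top Y: go to q, push YY → (q, 2203221, YYZ)
  read 2, top Y: go to p, push B → (p, 203221, BYZ)
  read 2, top B: go to r, push Y → (r, 03221, YYZ)
  read 0, top Y: go to p, push ε → (p, 3221, YZ)
  read 3, top Y: go to q, push YY → (q, 221, YYZ)
  read 2, top Y: go to p, push B → (p, 21, BYZ)
  read 2, top B: go to r, push Y → (r, 1, YYZ)
  read 1, top Y: go to q, push YB → (q, ε, YBYZ)
All input consumed in state q with stack YBYZ.

YBYZ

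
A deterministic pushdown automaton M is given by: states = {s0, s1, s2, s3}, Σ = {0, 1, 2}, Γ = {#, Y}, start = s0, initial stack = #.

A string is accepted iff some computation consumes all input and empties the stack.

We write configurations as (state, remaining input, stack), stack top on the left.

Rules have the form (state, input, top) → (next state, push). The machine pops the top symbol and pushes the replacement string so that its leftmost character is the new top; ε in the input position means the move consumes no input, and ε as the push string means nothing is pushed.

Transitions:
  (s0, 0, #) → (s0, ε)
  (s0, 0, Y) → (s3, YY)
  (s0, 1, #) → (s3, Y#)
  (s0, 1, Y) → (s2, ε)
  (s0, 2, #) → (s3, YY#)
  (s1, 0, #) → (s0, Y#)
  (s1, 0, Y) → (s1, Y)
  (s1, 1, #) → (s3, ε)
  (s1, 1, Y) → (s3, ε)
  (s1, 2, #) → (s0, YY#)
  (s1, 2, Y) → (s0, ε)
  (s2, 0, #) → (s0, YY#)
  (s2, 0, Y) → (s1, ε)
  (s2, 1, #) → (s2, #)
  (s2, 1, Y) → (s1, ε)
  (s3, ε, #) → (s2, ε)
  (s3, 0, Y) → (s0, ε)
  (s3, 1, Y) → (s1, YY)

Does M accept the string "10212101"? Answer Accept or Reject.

Accept

(s0, 10212101, #) ⊢ (s3, 0212101, Y#) ⊢ (s0, 212101, #) ⊢ (s3, 12101, YY#) ⊢ (s1, 2101, YYY#) ⊢ (s0, 101, YY#) ⊢ (s2, 01, Y#) ⊢ (s1, 1, #) ⊢ (s3, ε, ε)
All input consumed and the stack is empty.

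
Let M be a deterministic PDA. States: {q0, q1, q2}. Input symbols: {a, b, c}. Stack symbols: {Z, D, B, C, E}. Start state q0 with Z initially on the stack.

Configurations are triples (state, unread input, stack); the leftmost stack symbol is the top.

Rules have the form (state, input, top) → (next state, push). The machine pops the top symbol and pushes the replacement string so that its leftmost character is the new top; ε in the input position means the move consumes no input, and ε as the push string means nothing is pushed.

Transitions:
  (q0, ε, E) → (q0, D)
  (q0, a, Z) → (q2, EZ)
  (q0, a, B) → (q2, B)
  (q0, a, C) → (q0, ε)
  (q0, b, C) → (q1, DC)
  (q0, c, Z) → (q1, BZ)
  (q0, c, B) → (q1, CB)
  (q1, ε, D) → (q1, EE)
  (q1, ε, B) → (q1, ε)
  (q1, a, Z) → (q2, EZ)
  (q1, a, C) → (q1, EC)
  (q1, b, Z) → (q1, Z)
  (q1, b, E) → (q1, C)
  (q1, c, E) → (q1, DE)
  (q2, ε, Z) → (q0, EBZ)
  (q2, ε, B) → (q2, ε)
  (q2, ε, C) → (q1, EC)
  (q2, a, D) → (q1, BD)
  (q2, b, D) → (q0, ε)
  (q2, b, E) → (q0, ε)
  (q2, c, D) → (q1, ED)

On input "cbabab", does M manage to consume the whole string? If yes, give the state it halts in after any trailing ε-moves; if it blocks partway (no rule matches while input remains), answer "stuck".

(q0, cbabab, Z) ⊢ (q1, babab, BZ) ⊢ (q1, babab, Z) ⊢ (q1, abab, Z) ⊢ (q2, bab, EZ) ⊢ (q0, ab, Z) ⊢ (q2, b, EZ) ⊢ (q0, ε, Z)
All input consumed; M is in state q0.

q0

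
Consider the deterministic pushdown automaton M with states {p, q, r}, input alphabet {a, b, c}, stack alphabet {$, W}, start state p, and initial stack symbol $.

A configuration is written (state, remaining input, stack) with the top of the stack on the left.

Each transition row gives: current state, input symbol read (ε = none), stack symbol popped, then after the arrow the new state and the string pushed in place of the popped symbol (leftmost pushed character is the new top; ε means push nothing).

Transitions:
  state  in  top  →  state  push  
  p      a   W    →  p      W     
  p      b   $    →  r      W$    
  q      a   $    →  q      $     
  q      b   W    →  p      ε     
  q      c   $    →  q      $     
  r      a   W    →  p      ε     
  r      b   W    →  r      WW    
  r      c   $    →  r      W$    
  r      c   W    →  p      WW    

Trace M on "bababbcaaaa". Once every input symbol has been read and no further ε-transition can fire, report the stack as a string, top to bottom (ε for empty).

(p, bababbcaaaa, $)
  read b, top $: go to r, push W$ → (r, ababbcaaaa, W$)
  read a, top W: go to p, push ε → (p, babbcaaaa, $)
  read b, top $: go to r, push W$ → (r, abbcaaaa, W$)
  read a, top W: go to p, push ε → (p, bbcaaaa, $)
  read b, top $: go to r, push W$ → (r, bcaaaa, W$)
  read b, top W: go to r, push WW → (r, caaaa, WW$)
  read c, top W: go to p, push WW → (p, aaaa, WWW$)
  read a, top W: go to p, push W → (p, aaa, WWW$)
  read a, top W: go to p, push W → (p, aa, WWW$)
  read a, top W: go to p, push W → (p, a, WWW$)
  read a, top W: go to p, push W → (p, ε, WWW$)
All input consumed in state p with stack WWW$.

WWW$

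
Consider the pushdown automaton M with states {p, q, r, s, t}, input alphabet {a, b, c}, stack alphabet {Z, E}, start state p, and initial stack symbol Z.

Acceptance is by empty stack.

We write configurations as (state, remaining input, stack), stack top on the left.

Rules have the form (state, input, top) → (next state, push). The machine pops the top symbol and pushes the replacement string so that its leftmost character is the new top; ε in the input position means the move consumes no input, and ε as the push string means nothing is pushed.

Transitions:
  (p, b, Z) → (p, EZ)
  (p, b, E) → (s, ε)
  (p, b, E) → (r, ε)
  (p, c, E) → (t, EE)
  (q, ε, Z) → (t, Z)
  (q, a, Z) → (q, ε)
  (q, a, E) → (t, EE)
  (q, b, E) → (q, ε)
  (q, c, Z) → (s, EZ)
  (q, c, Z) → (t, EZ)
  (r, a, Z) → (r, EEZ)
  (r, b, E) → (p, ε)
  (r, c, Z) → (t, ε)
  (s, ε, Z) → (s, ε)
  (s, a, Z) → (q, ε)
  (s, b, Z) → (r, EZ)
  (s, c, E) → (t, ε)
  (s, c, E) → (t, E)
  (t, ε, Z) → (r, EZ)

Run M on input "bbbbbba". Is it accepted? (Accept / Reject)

One accepting computation: (p, bbbbbba, Z) ⊢ (p, bbbbba, EZ) ⊢ (s, bbbba, Z) ⊢ (r, bbba, EZ) ⊢ (p, bba, Z) ⊢ (p, ba, EZ) ⊢ (s, a, Z) ⊢ (q, ε, ε)
All input consumed and the stack is empty.

Accept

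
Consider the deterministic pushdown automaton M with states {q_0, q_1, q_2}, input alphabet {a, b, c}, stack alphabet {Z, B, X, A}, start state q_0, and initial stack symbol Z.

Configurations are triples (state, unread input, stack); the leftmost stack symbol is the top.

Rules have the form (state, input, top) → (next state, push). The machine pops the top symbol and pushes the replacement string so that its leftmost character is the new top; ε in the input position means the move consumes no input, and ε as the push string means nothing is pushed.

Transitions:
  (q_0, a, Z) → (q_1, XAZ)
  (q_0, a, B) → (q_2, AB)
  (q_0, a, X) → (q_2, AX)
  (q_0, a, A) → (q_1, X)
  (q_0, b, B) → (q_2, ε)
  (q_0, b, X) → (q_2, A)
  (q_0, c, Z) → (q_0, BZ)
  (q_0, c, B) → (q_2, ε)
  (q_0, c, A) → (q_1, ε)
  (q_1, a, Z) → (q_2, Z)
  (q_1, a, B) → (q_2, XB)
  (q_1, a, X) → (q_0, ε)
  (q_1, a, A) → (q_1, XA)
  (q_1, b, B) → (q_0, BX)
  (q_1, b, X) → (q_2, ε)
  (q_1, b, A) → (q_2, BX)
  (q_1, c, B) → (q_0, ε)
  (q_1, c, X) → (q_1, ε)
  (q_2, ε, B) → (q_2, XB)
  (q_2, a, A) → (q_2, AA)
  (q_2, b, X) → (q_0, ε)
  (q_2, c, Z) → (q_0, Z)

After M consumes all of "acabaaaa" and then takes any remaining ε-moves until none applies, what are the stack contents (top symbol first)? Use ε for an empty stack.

(q_0, acabaaaa, Z)
  read a, top Z: go to q_1, push XAZ → (q_1, cabaaaa, XAZ)
  read c, top X: go to q_1, push ε → (q_1, abaaaa, AZ)
  read a, top A: go to q_1, push XA → (q_1, baaaa, XAZ)
  read b, top X: go to q_2, push ε → (q_2, aaaa, AZ)
  read a, top A: go to q_2, push AA → (q_2, aaa, AAZ)
  read a, top A: go to q_2, push AA → (q_2, aa, AAAZ)
  read a, top A: go to q_2, push AA → (q_2, a, AAAAZ)
  read a, top A: go to q_2, push AA → (q_2, ε, AAAAAZ)
All input consumed in state q_2 with stack AAAAAZ.

AAAAAZ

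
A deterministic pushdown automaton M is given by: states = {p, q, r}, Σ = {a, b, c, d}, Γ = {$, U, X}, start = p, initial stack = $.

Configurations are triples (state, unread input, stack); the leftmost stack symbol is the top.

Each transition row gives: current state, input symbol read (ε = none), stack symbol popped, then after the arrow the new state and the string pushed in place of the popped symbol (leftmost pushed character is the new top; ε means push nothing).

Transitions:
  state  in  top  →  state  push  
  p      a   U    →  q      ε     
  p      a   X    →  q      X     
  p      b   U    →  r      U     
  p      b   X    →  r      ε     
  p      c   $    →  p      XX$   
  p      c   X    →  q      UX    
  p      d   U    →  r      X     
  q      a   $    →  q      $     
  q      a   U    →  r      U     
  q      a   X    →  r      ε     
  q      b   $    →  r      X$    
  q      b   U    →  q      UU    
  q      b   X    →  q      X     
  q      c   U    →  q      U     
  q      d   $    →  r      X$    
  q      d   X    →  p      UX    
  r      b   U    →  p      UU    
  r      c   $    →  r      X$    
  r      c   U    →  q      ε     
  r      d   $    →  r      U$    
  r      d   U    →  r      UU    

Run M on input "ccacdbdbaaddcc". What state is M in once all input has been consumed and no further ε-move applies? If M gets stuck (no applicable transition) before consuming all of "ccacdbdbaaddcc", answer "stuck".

(p, ccacdbdbaaddcc, $)
  read c, top $: go to p, push XX$ → (p, cacdbdbaaddcc, XX$)
  read c, top X: go to q, push UX → (q, acdbdbaaddcc, UXX$)
  read a, top U: go to r, push U → (r, cdbdbaaddcc, UXX$)
  read c, top U: go to q, push ε → (q, dbdbaaddcc, XX$)
  read d, top X: go to p, push UX → (p, bdbaaddcc, UXX$)
  read b, top U: go to r, push U → (r, dbaaddcc, UXX$)
  read d, top U: go to r, push UU → (r, baaddcc, UUXX$)
  read b, top U: go to p, push UU → (p, aaddcc, UUUXX$)
  read a, top U: go to q, push ε → (q, addcc, UUXX$)
  read a, top U: go to r, push U → (r, ddcc, UUXX$)
  read d, top U: go to r, push UU → (r, dcc, UUUXX$)
  read d, top U: go to r, push UU → (r, cc, UUUUXX$)
  read c, top U: go to q, push ε → (q, c, UUUXX$)
  read c, top U: go to q, push U → (q, ε, UUUXX$)
All input consumed; M is in state q.

q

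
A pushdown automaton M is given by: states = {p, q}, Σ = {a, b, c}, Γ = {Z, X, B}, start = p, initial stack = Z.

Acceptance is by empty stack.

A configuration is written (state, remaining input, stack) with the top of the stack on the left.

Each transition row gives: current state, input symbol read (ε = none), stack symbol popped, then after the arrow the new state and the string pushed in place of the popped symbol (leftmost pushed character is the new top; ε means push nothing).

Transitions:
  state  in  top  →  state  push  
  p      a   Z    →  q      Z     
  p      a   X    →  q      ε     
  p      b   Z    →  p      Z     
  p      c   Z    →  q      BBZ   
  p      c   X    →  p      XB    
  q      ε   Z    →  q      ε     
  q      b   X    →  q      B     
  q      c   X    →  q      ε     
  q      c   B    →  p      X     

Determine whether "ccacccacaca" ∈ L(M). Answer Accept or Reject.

One accepting computation: (p, ccacccacaca, Z) ⊢ (q, cacccacaca, BBZ) ⊢ (p, acccacaca, XBZ) ⊢ (q, cccacaca, BZ) ⊢ (p, ccacaca, XZ) ⊢ (p, cacaca, XBZ) ⊢ (p, acaca, XBBZ) ⊢ (q, caca, BBZ) ⊢ (p, aca, XBZ) ⊢ (q, ca, BZ) ⊢ (p, a, XZ) ⊢ (q, ε, Z) ⊢ (q, ε, ε)
All input consumed and the stack is empty.

Accept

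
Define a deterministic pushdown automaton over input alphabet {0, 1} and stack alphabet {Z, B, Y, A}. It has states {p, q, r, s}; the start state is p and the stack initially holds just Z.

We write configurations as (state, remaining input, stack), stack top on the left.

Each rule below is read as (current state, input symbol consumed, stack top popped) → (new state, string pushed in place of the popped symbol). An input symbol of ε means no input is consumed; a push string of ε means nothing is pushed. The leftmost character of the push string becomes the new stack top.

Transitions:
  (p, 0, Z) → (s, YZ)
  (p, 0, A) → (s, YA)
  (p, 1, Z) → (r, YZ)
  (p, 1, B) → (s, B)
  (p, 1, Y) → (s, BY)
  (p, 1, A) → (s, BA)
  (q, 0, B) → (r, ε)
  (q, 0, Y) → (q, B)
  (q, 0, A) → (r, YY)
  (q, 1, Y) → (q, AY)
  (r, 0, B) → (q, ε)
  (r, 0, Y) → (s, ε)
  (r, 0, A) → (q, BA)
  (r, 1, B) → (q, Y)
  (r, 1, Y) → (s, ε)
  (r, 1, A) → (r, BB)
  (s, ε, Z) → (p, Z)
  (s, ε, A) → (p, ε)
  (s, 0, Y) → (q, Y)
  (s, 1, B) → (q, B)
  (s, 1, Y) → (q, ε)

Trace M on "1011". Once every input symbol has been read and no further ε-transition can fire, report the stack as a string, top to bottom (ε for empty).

(p, 1011, Z) ⊢ (r, 011, YZ) ⊢ (s, 11, Z) ⊢ (p, 11, Z) ⊢ (r, 1, YZ) ⊢ (s, ε, Z) ⊢ (p, ε, Z)
All input consumed in state p with stack Z.

Z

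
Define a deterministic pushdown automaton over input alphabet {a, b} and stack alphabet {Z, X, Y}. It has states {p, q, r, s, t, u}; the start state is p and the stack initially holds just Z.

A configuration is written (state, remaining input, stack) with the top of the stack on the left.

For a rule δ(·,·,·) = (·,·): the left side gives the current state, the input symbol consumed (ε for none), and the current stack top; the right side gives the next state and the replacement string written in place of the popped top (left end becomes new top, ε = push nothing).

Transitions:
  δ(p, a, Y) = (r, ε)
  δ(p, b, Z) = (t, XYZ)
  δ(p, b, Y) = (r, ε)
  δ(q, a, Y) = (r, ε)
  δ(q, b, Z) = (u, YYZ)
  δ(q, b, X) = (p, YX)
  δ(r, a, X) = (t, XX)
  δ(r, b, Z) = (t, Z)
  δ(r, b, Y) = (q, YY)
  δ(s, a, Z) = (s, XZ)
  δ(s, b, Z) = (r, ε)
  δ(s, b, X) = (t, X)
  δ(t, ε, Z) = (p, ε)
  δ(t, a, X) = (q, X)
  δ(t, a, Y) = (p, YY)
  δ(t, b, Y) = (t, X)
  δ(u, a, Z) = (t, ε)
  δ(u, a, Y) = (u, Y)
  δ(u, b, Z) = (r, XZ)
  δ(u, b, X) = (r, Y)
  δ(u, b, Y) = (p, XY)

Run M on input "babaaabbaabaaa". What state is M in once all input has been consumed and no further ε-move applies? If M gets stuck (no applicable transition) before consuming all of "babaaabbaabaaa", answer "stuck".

(p, babaaabbaabaaa, Z) ⊢ (t, abaaabbaabaaa, XYZ) ⊢ (q, baaabbaabaaa, XYZ) ⊢ (p, aaabbaabaaa, YXYZ) ⊢ (r, aabbaabaaa, XYZ) ⊢ (t, abbaabaaa, XXYZ) ⊢ (q, bbaabaaa, XXYZ) ⊢ (p, baabaaa, YXXYZ) ⊢ (r, aabaaa, XXYZ) ⊢ (t, abaaa, XXXYZ) ⊢ (q, baaa, XXXYZ) ⊢ (p, aaa, YXXXYZ) ⊢ (r, aa, XXXYZ) ⊢ (t, a, XXXXYZ) ⊢ (q, ε, XXXXYZ)
All input consumed; M is in state q.

q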